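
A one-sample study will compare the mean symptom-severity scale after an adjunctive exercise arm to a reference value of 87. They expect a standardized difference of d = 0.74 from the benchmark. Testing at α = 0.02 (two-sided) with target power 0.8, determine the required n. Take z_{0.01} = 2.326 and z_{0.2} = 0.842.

n = 19

For a one-sample test: n = ((z_{α/2} + z_β) / d)².
z_{α/2} + z_β = 2.326 + 0.842 = 3.168.
n = (3.168 / 0.74)² = 4.281² = 18.33.
Round up.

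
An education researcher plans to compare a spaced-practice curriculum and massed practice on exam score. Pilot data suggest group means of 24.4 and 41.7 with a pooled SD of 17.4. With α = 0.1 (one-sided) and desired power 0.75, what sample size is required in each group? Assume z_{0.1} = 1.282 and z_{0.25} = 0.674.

Cohen's d = |M₁ − M₂| / SD_pooled = |24.4 − 41.7| / 17.4 = 17.3 / 17.4 = 0.994.
For two independent groups with equal n: n = 2·((z_{α} + z_β) / d)².
z_{α} + z_β = 1.282 + 0.674 = 1.956.
n = 2 × (1.956 / 0.994)² = 2 × 1.968² = 2 × 3.87 = 7.7.
Round up to the next whole participant.

n = 8 per group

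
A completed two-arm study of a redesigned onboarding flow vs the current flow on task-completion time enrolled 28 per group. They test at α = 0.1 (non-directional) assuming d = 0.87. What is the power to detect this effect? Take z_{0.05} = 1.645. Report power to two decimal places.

For two equal groups, power = Φ(d·√(n/2) − z_{α/2}).
d·√(n/2) = 0.87 × √(28/2) = 0.87 × 3.742 = 3.255.
z_β = 3.255 − 1.645 = 1.610.
Power = Φ(1.610) = 0.946.

power ≈ 0.95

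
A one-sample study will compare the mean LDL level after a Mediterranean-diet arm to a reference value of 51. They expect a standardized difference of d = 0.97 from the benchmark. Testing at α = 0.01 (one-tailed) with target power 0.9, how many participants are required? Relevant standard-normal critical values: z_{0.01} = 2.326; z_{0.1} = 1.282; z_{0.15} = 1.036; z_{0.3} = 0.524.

n = 14

For a one-sample test: n = ((z_{α} + z_β) / d)².
z_{α} + z_β = 2.326 + 1.282 = 3.608.
n = (3.608 / 0.97)² = 3.720² = 13.84.
Round up.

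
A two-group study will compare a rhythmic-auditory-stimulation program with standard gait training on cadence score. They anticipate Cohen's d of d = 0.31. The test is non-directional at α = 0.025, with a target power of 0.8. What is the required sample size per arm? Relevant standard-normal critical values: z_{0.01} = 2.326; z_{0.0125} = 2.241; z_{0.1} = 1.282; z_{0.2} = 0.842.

n = 198 per group

For two independent groups with equal n: n = 2·((z_{α/2} + z_β) / d)².
z_{α/2} + z_β = 2.241 + 0.842 = 3.083.
n = 2 × (3.083 / 0.31)² = 2 × 9.945² = 2 × 98.91 = 197.8.
Round up to the next whole participant.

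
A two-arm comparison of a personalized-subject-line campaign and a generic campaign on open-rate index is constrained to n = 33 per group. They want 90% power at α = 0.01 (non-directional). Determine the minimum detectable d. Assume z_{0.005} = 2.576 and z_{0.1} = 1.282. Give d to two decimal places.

d_min ≈ 0.95

For two independent groups of n = 33 each: d_min = (z_{α/2} + z_β)·√(2/n).
z-sum = 2.576 + 1.282 = 3.858.
d_min = 3.858 × √(2/33) = 3.858 × 0.2462 = 0.950.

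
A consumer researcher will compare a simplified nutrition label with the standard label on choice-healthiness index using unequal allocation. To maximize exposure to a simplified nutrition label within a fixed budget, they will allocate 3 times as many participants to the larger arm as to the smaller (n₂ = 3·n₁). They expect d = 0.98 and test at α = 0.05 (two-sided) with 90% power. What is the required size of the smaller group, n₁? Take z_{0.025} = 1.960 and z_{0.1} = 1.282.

With allocation ratio k = n₂/n₁ = 3, Var(x̄₁−x̄₂) = σ²(1/n₁ + 1/(k·n₁)) = σ²·(k+1)/(k·n₁).
So n₁ = (1 + 1/k)·((z_{α/2} + z_β)/d)² = 1.333 × (3.242/0.98)².
n₁ = 1.333 × 10.94 = 14.6.
Round up: n₁ = 15, giving n₂ = 3 × 15 = 45.

n₁ = 15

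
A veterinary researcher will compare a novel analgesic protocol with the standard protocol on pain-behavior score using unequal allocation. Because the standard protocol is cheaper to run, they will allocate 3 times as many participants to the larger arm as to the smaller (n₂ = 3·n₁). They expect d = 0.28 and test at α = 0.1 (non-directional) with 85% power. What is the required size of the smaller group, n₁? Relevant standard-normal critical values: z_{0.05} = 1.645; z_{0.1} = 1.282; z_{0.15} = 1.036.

n₁ = 123

With allocation ratio k = n₂/n₁ = 3, Var(x̄₁−x̄₂) = σ²(1/n₁ + 1/(k·n₁)) = σ²·(k+1)/(k·n₁).
So n₁ = (1 + 1/k)·((z_{α/2} + z_β)/d)² = 1.333 × (2.681/0.28)².
n₁ = 1.333 × 91.68 = 122.2.
Round up: n₁ = 123, giving n₂ = 3 × 123 = 369.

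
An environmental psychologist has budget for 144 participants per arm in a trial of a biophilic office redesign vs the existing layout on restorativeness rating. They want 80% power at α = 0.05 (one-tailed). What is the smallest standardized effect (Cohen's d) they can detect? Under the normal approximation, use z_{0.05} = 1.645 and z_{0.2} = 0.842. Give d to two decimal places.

For two independent groups of n = 144 each: d_min = (z_{α} + z_β)·√(2/n).
z-sum = 1.645 + 0.842 = 2.487.
d_min = 2.487 × √(2/144) = 2.487 × 0.1179 = 0.293.

d_min ≈ 0.29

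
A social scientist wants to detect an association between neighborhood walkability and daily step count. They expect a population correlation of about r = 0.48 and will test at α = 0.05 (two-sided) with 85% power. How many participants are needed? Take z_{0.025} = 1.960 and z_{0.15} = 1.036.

Fisher's z: C = ½·ln((1+r)/(1−r)) = ½·ln(2.8462) = 0.5230.
n = ((z_{α/2} + z_β)/C)² + 3.
(1.960 + 1.036) / 0.5230 = 2.996 / 0.5230 = 5.728.
n = 5.728² + 3 = 32.82 + 3 = 35.8.
Round up.

n = 36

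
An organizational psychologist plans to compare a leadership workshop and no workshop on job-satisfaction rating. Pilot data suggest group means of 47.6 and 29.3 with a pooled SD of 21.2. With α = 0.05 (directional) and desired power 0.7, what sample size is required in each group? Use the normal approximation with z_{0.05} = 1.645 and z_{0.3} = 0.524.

Cohen's d = |M₁ − M₂| / SD_pooled = |47.6 − 29.3| / 21.2 = 18.3 / 21.2 = 0.863.
For two independent groups with equal n: n = 2·((z_{α} + z_β) / d)².
z_{α} + z_β = 1.645 + 0.524 = 2.169.
n = 2 × (2.169 / 0.863)² = 2 × 2.513² = 2 × 6.32 = 12.6.
Round up to the next whole participant.

n = 13 per group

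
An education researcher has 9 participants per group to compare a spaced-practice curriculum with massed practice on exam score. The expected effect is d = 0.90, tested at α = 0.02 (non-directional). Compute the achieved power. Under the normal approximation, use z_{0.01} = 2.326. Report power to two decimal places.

For two equal groups, power = Φ(d·√(n/2) − z_{α/2}).
d·√(n/2) = 0.90 × √(9/2) = 0.90 × 2.121 = 1.909.
z_β = 1.909 − 2.326 = -0.417.
Power = Φ(-0.417) = 0.338.

power ≈ 0.34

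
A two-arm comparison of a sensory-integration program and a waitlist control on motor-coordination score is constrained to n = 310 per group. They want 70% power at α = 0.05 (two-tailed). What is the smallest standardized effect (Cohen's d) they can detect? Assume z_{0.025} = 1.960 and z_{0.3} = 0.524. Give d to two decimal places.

d_min ≈ 0.20

For two independent groups of n = 310 each: d_min = (z_{α/2} + z_β)·√(2/n).
z-sum = 1.960 + 0.524 = 2.484.
d_min = 2.484 × √(2/310) = 2.484 × 0.0803 = 0.200.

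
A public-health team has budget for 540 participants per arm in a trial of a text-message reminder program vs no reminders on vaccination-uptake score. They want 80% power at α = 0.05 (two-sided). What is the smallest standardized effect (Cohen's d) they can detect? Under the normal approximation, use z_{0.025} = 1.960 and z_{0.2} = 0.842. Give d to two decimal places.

For two independent groups of n = 540 each: d_min = (z_{α/2} + z_β)·√(2/n).
z-sum = 1.960 + 0.842 = 2.802.
d_min = 2.802 × √(2/540) = 2.802 × 0.0609 = 0.171.

d_min ≈ 0.17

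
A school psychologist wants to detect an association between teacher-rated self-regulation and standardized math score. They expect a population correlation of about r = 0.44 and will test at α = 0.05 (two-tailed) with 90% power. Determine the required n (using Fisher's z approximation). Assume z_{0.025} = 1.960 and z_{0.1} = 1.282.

Fisher's z: C = ½·ln((1+r)/(1−r)) = ½·ln(2.5714) = 0.4722.
n = ((z_{α/2} + z_β)/C)² + 3.
(1.960 + 1.282) / 0.4722 = 3.242 / 0.4722 = 6.866.
n = 6.866² + 3 = 47.14 + 3 = 50.1.
Round up.

n = 51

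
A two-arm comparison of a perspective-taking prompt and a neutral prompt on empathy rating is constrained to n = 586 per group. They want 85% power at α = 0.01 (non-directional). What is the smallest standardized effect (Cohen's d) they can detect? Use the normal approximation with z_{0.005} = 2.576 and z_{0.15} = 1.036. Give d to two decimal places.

For two independent groups of n = 586 each: d_min = (z_{α/2} + z_β)·√(2/n).
z-sum = 2.576 + 1.036 = 3.612.
d_min = 3.612 × √(2/586) = 3.612 × 0.0584 = 0.211.

d_min ≈ 0.21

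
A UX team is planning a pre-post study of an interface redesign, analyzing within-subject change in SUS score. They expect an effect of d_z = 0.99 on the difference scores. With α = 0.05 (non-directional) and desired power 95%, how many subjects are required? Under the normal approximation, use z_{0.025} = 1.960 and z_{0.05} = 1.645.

For a paired (one-sample on differences) test: n = ((z_{α/2} + z_β) / d)².
z_{α/2} + z_β = 1.960 + 1.645 = 3.605.
n = (3.605 / 0.99)² = 3.641² = 13.26.
Round up.

n = 14 pairs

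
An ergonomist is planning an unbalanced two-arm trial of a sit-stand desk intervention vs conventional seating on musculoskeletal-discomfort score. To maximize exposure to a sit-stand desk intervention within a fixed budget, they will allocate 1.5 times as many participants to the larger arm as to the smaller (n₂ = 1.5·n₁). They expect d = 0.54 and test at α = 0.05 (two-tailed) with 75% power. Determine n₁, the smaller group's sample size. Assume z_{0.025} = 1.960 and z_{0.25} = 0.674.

With allocation ratio k = n₂/n₁ = 1.5, Var(x̄₁−x̄₂) = σ²(1/n₁ + 1/(k·n₁)) = σ²·(k+1)/(k·n₁).
So n₁ = (1 + 1/k)·((z_{α/2} + z_β)/d)² = 1.667 × (2.634/0.54)².
n₁ = 1.667 × 23.79 = 39.7.
Round up: n₁ = 40, giving n₂ = 1.5 × 40 = 60.

n₁ = 40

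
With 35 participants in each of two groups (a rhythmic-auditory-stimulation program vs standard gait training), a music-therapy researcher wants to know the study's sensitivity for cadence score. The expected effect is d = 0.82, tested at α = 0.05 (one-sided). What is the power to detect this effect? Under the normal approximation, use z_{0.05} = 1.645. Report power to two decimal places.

power ≈ 0.96

For two equal groups, power = Φ(d·√(n/2) − z_{α}).
d·√(n/2) = 0.82 × √(35/2) = 0.82 × 4.183 = 3.430.
z_β = 3.430 − 1.645 = 1.785.
Power = Φ(1.785) = 0.963.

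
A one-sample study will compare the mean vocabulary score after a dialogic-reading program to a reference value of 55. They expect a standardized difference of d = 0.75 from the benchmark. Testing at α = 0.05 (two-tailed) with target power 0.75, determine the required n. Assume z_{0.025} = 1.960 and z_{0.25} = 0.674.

n = 13

For a one-sample test: n = ((z_{α/2} + z_β) / d)².
z_{α/2} + z_β = 1.960 + 0.674 = 2.634.
n = (2.634 / 0.75)² = 3.512² = 12.33.
Round up.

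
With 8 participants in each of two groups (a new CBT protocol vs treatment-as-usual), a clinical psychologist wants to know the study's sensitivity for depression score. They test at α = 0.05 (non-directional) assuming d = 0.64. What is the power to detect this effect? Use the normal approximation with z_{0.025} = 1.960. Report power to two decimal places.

power ≈ 0.25

For two equal groups, power = Φ(d·√(n/2) − z_{α/2}).
d·√(n/2) = 0.64 × √(8/2) = 0.64 × 2.000 = 1.280.
z_β = 1.280 − 1.960 = -0.680.
Power = Φ(-0.680) = 0.248.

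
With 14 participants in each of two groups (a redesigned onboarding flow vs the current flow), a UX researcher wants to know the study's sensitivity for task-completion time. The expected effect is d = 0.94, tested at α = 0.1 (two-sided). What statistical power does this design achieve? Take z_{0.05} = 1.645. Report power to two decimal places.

power ≈ 0.80

For two equal groups, power = Φ(d·√(n/2) − z_{α/2}).
d·√(n/2) = 0.94 × √(14/2) = 0.94 × 2.646 = 2.487.
z_β = 2.487 − 1.645 = 0.842.
Power = Φ(0.842) = 0.800.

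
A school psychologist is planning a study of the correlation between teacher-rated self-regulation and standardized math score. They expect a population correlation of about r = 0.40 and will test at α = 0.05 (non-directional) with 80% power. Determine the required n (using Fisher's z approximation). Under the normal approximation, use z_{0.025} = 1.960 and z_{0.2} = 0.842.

Fisher's z: C = ½·ln((1+r)/(1−r)) = ½·ln(2.3333) = 0.4236.
n = ((z_{α/2} + z_β)/C)² + 3.
(1.960 + 0.842) / 0.4236 = 2.802 / 0.4236 = 6.615.
n = 6.615² + 3 = 43.75 + 3 = 46.8.
Round up.

n = 47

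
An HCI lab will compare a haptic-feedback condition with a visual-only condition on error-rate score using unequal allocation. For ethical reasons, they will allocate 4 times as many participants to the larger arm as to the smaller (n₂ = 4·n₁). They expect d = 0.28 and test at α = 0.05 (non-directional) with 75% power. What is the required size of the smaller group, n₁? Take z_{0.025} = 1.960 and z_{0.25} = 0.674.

With allocation ratio k = n₂/n₁ = 4, Var(x̄₁−x̄₂) = σ²(1/n₁ + 1/(k·n₁)) = σ²·(k+1)/(k·n₁).
So n₁ = (1 + 1/k)·((z_{α/2} + z_β)/d)² = 1.250 × (2.634/0.28)².
n₁ = 1.250 × 88.49 = 110.6.
Round up: n₁ = 111, giving n₂ = 4 × 111 = 444.

n₁ = 111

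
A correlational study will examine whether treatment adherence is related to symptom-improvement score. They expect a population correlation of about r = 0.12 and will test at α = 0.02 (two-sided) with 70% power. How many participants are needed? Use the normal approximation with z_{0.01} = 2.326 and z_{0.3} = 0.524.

n = 562

Fisher's z: C = ½·ln((1+r)/(1−r)) = ½·ln(1.2727) = 0.1206.
n = ((z_{α/2} + z_β)/C)² + 3.
(2.326 + 0.524) / 0.1206 = 2.850 / 0.1206 = 23.632.
n = 23.632² + 3 = 558.46 + 3 = 561.5.
Round up.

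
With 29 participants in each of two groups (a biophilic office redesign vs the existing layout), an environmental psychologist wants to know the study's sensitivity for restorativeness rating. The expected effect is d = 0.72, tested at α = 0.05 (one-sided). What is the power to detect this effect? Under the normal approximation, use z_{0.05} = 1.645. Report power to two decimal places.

power ≈ 0.86

For two equal groups, power = Φ(d·√(n/2) − z_{α}).
d·√(n/2) = 0.72 × √(29/2) = 0.72 × 3.808 = 2.742.
z_β = 2.742 − 1.645 = 1.097.
Power = Φ(1.097) = 0.864.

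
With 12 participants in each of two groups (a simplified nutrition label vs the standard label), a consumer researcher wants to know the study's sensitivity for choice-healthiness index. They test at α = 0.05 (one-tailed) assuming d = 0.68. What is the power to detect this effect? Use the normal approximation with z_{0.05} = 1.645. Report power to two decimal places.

power ≈ 0.51

For two equal groups, power = Φ(d·√(n/2) − z_{α}).
d·√(n/2) = 0.68 × √(12/2) = 0.68 × 2.449 = 1.666.
z_β = 1.666 − 1.645 = 0.021.
Power = Φ(0.021) = 0.508.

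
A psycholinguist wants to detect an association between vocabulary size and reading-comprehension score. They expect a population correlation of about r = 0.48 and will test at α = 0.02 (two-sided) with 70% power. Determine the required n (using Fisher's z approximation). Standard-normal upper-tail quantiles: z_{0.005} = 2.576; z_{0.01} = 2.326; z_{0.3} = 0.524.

Fisher's z: C = ½·ln((1+r)/(1−r)) = ½·ln(2.8462) = 0.5230.
n = ((z_{α/2} + z_β)/C)² + 3.
(2.326 + 0.524) / 0.5230 = 2.850 / 0.5230 = 5.449.
n = 5.449² + 3 = 29.70 + 3 = 32.7.
Round up.

n = 33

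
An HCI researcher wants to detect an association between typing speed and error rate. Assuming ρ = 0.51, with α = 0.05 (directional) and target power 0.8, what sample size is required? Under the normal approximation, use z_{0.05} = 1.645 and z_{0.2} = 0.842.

n = 23

Fisher's z: C = ½·ln((1+r)/(1−r)) = ½·ln(3.0816) = 0.5627.
n = ((z_{α} + z_β)/C)² + 3.
(1.645 + 0.842) / 0.5627 = 2.487 / 0.5627 = 4.420.
n = 4.420² + 3 = 19.53 + 3 = 22.5.
Round up.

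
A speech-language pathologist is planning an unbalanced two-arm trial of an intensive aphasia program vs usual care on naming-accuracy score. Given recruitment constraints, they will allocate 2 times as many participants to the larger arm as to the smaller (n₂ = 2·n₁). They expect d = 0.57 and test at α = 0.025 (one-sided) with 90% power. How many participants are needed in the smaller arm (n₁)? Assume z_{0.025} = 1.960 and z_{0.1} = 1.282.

With allocation ratio k = n₂/n₁ = 2, Var(x̄₁−x̄₂) = σ²(1/n₁ + 1/(k·n₁)) = σ²·(k+1)/(k·n₁).
So n₁ = (1 + 1/k)·((z_{α} + z_β)/d)² = 1.500 × (3.242/0.57)².
n₁ = 1.500 × 32.35 = 48.5.
Round up: n₁ = 49, giving n₂ = 2 × 49 = 98.

n₁ = 49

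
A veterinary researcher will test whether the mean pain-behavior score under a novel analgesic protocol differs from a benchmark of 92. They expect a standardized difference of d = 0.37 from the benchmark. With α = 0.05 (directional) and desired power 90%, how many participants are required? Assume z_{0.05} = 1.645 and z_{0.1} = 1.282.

n = 63

For a one-sample test: n = ((z_{α} + z_β) / d)².
z_{α} + z_β = 1.645 + 1.282 = 2.927.
n = (2.927 / 0.37)² = 7.911² = 62.58.
Round up.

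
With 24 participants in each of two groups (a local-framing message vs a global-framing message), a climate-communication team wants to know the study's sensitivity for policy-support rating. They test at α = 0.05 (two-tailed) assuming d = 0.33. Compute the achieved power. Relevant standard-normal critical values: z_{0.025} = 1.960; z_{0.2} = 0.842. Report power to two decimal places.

For two equal groups, power = Φ(d·√(n/2) − z_{α/2}).
d·√(n/2) = 0.33 × √(24/2) = 0.33 × 3.464 = 1.143.
z_β = 1.143 − 1.960 = -0.817.
Power = Φ(-0.817) = 0.207.

power ≈ 0.21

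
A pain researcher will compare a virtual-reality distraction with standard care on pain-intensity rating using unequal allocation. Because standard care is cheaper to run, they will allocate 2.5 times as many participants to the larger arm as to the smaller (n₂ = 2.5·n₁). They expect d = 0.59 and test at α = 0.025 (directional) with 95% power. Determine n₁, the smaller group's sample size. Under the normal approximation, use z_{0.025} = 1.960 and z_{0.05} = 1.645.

With allocation ratio k = n₂/n₁ = 2.5, Var(x̄₁−x̄₂) = σ²(1/n₁ + 1/(k·n₁)) = σ²·(k+1)/(k·n₁).
So n₁ = (1 + 1/k)·((z_{α} + z_β)/d)² = 1.400 × (3.605/0.59)².
n₁ = 1.400 × 37.33 = 52.3.
Round up: n₁ = 53, giving n₂ = ⌈2.5 × 53⌉ = ⌈132.5⌉ = 133.

n₁ = 53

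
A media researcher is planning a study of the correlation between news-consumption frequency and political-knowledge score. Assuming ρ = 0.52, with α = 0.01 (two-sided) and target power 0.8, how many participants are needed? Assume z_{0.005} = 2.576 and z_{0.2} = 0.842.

Fisher's z: C = ½·ln((1+r)/(1−r)) = ½·ln(3.1667) = 0.5763.
n = ((z_{α/2} + z_β)/C)² + 3.
(2.576 + 0.842) / 0.5763 = 3.418 / 0.5763 = 5.931.
n = 5.931² + 3 = 35.18 + 3 = 38.2.
Round up.

n = 39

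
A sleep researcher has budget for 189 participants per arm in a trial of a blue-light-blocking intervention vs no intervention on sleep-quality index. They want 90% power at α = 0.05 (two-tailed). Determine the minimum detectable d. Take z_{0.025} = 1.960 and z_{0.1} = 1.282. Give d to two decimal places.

For two independent groups of n = 189 each: d_min = (z_{α/2} + z_β)·√(2/n).
z-sum = 1.960 + 1.282 = 3.242.
d_min = 3.242 × √(2/189) = 3.242 × 0.1029 = 0.334.

d_min ≈ 0.33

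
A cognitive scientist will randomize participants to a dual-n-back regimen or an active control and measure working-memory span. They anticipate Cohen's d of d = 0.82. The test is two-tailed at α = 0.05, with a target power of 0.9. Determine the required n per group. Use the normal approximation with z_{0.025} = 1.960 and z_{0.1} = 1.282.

For two independent groups with equal n: n = 2·((z_{α/2} + z_β) / d)².
z_{α/2} + z_β = 1.960 + 1.282 = 3.242.
n = 2 × (3.242 / 0.82)² = 2 × 3.954² = 2 × 15.63 = 31.3.
Round up to the next whole participant.

n = 32 per group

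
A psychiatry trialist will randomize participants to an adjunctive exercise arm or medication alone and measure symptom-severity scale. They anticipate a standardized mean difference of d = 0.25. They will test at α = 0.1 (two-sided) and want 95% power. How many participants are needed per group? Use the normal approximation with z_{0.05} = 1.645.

For two independent groups with equal n: n = 2·((z_{α/2} + z_β) / d)².
z_{α/2} + z_β = 1.645 + 1.645 = 3.290.
n = 2 × (3.290 / 0.25)² = 2 × 13.160² = 2 × 173.19 = 346.4.
Round up to the next whole participant.

n = 347 per group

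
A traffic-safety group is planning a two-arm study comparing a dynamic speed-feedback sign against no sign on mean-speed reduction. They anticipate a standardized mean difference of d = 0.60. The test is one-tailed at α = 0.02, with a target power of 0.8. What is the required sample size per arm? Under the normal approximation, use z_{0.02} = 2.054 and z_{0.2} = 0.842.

For two independent groups with equal n: n = 2·((z_{α} + z_β) / d)².
z_{α} + z_β = 2.054 + 0.842 = 2.896.
n = 2 × (2.896 / 0.60)² = 2 × 4.827² = 2 × 23.30 = 46.6.
Round up to the next whole participant.

n = 47 per group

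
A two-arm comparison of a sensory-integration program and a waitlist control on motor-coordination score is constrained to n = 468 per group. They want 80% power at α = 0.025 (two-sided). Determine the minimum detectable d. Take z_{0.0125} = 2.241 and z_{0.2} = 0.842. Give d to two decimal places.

d_min ≈ 0.20

For two independent groups of n = 468 each: d_min = (z_{α/2} + z_β)·√(2/n).
z-sum = 2.241 + 0.842 = 3.083.
d_min = 3.083 × √(2/468) = 3.083 × 0.0654 = 0.202.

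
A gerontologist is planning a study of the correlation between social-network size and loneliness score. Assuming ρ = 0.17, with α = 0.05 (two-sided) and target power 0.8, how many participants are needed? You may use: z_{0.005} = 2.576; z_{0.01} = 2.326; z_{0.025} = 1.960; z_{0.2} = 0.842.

Fisher's z: C = ½·ln((1+r)/(1−r)) = ½·ln(1.4096) = 0.1717.
n = ((z_{α/2} + z_β)/C)² + 3.
(1.960 + 0.842) / 0.1717 = 2.802 / 0.1717 = 16.319.
n = 16.319² + 3 = 266.32 + 3 = 269.3.
Round up.

n = 270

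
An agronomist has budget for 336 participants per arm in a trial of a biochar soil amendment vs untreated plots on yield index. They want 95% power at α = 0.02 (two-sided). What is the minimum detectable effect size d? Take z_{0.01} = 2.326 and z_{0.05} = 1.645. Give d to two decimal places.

d_min ≈ 0.31

For two independent groups of n = 336 each: d_min = (z_{α/2} + z_β)·√(2/n).
z-sum = 2.326 + 1.645 = 3.971.
d_min = 3.971 × √(2/336) = 3.971 × 0.0772 = 0.306.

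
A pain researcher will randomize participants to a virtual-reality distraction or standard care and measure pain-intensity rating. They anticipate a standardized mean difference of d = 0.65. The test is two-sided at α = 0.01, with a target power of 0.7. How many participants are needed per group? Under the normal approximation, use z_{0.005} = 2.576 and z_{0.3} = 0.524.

n = 46 per group

For two independent groups with equal n: n = 2·((z_{α/2} + z_β) / d)².
z_{α/2} + z_β = 2.576 + 0.524 = 3.100.
n = 2 × (3.100 / 0.65)² = 2 × 4.769² = 2 × 22.75 = 45.5.
Round up to the next whole participant.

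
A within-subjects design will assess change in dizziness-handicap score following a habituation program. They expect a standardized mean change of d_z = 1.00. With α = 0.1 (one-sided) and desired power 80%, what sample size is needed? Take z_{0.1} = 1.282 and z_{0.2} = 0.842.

For a paired (one-sample on differences) test: n = ((z_{α} + z_β) / d)².
z_{α} + z_β = 1.282 + 0.842 = 2.124.
n = (2.124 / 1.00)² = 2.124² = 4.51.
Round up.

n = 5 pairs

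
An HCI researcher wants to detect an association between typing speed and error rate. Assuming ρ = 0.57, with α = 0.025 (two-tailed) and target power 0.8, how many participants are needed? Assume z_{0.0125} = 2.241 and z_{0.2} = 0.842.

Fisher's z: C = ½·ln((1+r)/(1−r)) = ½·ln(3.6512) = 0.6475.
n = ((z_{α/2} + z_β)/C)² + 3.
(2.241 + 0.842) / 0.6475 = 3.083 / 0.6475 = 4.761.
n = 4.761² + 3 = 22.67 + 3 = 25.7.
Round up.

n = 26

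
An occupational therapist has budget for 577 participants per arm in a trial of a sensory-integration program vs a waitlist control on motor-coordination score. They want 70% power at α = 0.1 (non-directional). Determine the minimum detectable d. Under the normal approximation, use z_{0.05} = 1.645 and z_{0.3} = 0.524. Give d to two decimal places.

d_min ≈ 0.13

For two independent groups of n = 577 each: d_min = (z_{α/2} + z_β)·√(2/n).
z-sum = 1.645 + 0.524 = 2.169.
d_min = 2.169 × √(2/577) = 2.169 × 0.0589 = 0.128.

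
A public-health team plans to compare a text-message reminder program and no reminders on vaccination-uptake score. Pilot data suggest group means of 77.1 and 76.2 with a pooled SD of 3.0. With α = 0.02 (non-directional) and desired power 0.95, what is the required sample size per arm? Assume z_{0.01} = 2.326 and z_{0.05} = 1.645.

n = 351 per group

Cohen's d = |M₁ − M₂| / SD_pooled = |77.1 − 76.2| / 3.0 = 0.9 / 3.0 = 0.300.
For two independent groups with equal n: n = 2·((z_{α/2} + z_β) / d)².
z_{α/2} + z_β = 2.326 + 1.645 = 3.971.
n = 2 × (3.971 / 0.300)² = 2 × 13.237² = 2 × 175.21 = 350.4.
Round up to the next whole participant.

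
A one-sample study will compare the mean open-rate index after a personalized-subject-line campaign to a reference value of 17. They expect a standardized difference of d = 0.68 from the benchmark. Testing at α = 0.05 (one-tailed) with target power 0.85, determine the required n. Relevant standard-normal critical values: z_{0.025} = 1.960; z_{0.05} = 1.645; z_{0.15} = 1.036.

n = 16

For a one-sample test: n = ((z_{α} + z_β) / d)².
z_{α} + z_β = 1.645 + 1.036 = 2.681.
n = (2.681 / 0.68)² = 3.943² = 15.54.
Round up.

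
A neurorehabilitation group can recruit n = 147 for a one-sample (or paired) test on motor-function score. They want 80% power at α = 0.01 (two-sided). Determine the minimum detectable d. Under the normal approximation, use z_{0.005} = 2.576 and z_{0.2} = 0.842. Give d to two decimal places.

d_min ≈ 0.28

For a single sample (or paired design) of n = 147: d_min = (z_{α/2} + z_β)/√n.
z-sum = 2.576 + 0.842 = 3.418.
d_min = 3.418 / √147 = 3.418 / 12.124 = 0.282.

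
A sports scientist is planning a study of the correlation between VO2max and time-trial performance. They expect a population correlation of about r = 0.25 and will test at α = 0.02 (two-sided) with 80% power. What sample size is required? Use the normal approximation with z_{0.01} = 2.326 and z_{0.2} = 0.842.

n = 157

Fisher's z: C = ½·ln((1+r)/(1−r)) = ½·ln(1.6667) = 0.2554.
n = ((z_{α/2} + z_β)/C)² + 3.
(2.326 + 0.842) / 0.2554 = 3.168 / 0.2554 = 12.404.
n = 12.404² + 3 = 153.86 + 3 = 156.9.
Round up.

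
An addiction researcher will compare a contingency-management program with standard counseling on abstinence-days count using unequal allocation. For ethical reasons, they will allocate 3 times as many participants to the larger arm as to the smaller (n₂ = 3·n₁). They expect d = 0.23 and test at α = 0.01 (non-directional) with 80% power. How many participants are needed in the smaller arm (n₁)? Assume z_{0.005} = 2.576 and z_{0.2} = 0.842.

n₁ = 295

With allocation ratio k = n₂/n₁ = 3, Var(x̄₁−x̄₂) = σ²(1/n₁ + 1/(k·n₁)) = σ²·(k+1)/(k·n₁).
So n₁ = (1 + 1/k)·((z_{α/2} + z_β)/d)² = 1.333 × (3.418/0.23)².
n₁ = 1.333 × 220.85 = 294.5.
Round up: n₁ = 295, giving n₂ = 3 × 295 = 885.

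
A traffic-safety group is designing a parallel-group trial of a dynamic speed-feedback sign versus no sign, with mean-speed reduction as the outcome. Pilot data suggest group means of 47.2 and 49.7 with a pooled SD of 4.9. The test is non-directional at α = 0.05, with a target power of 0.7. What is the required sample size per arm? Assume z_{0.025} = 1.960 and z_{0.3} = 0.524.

Cohen's d = |M₁ − M₂| / SD_pooled = |47.2 − 49.7| / 4.9 = 2.5 / 4.9 = 0.510.
For two independent groups with equal n: n = 2·((z_{α/2} + z_β) / d)².
z_{α/2} + z_β = 1.960 + 0.524 = 2.484.
n = 2 × (2.484 / 0.510)² = 2 × 4.871² = 2 × 23.72 = 47.4.
Round up to the next whole participant.

n = 48 per group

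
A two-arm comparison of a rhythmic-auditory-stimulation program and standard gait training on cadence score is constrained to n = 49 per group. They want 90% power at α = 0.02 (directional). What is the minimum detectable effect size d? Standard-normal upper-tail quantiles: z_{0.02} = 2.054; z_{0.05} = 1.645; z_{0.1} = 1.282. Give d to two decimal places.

For two independent groups of n = 49 each: d_min = (z_{α} + z_β)·√(2/n).
z-sum = 2.054 + 1.282 = 3.336.
d_min = 3.336 × √(2/49) = 3.336 × 0.2020 = 0.674.

d_min ≈ 0.67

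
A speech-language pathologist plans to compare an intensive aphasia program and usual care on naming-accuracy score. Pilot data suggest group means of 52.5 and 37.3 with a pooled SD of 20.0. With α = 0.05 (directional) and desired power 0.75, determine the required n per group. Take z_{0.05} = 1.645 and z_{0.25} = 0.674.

n = 19 per group

Cohen's d = |M₁ − M₂| / SD_pooled = |52.5 − 37.3| / 20.0 = 15.2 / 20.0 = 0.760.
For two independent groups with equal n: n = 2·((z_{α} + z_β) / d)².
z_{α} + z_β = 1.645 + 0.674 = 2.319.
n = 2 × (2.319 / 0.760)² = 2 × 3.051² = 2 × 9.31 = 18.6.
Round up to the next whole participant.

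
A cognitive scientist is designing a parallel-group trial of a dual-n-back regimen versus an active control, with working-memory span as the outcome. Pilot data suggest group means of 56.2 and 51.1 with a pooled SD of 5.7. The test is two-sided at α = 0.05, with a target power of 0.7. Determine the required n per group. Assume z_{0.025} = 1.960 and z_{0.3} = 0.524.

Cohen's d = |M₁ − M₂| / SD_pooled = |56.2 − 51.1| / 5.7 = 5.1 / 5.7 = 0.895.
For two independent groups with equal n: n = 2·((z_{α/2} + z_β) / d)².
z_{α/2} + z_β = 1.960 + 0.524 = 2.484.
n = 2 × (2.484 / 0.895)² = 2 × 2.775² = 2 × 7.70 = 15.4.
Round up to the next whole participant.

n = 16 per group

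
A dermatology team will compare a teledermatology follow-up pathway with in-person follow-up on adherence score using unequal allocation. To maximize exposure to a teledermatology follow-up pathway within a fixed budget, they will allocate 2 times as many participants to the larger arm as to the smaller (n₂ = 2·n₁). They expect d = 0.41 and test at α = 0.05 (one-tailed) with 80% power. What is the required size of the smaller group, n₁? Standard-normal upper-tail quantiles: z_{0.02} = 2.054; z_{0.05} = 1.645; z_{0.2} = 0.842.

With allocation ratio k = n₂/n₁ = 2, Var(x̄₁−x̄₂) = σ²(1/n₁ + 1/(k·n₁)) = σ²·(k+1)/(k·n₁).
So n₁ = (1 + 1/k)·((z_{α} + z_β)/d)² = 1.500 × (2.487/0.41)².
n₁ = 1.500 × 36.79 = 55.2.
Round up: n₁ = 56, giving n₂ = 2 × 56 = 112.

n₁ = 56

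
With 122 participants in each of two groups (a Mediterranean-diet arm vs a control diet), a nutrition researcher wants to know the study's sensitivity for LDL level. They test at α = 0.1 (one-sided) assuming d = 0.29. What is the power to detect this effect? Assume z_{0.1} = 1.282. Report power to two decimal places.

power ≈ 0.84

For two equal groups, power = Φ(d·√(n/2) − z_{α}).
d·√(n/2) = 0.29 × √(122/2) = 0.29 × 7.810 = 2.265.
z_β = 2.265 − 1.282 = 0.983.
Power = Φ(0.983) = 0.837.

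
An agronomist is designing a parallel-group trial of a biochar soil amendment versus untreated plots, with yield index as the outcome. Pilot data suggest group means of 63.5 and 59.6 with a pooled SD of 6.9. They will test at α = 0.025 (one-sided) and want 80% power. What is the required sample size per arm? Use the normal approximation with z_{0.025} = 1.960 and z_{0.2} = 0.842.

n = 50 per group

Cohen's d = |M₁ − M₂| / SD_pooled = |63.5 − 59.6| / 6.9 = 3.9 / 6.9 = 0.565.
For two independent groups with equal n: n = 2·((z_{α} + z_β) / d)².
z_{α} + z_β = 1.960 + 0.842 = 2.802.
n = 2 × (2.802 / 0.565)² = 2 × 4.959² = 2 × 24.59 = 49.2.
Round up to the next whole participant.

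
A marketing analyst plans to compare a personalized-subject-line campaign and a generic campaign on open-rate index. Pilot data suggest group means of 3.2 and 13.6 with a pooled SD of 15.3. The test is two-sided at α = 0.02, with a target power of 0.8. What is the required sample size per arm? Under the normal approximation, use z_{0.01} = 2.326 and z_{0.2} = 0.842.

n = 44 per group

Cohen's d = |M₁ − M₂| / SD_pooled = |3.2 − 13.6| / 15.3 = 10.4 / 15.3 = 0.680.
For two independent groups with equal n: n = 2·((z_{α/2} + z_β) / d)².
z_{α/2} + z_β = 2.326 + 0.842 = 3.168.
n = 2 × (3.168 / 0.680)² = 2 × 4.659² = 2 × 21.70 = 43.4.
Round up to the next whole participant.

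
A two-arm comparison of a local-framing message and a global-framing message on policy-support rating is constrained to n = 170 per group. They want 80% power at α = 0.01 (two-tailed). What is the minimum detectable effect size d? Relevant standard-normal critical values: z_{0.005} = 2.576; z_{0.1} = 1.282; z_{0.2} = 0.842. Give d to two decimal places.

For two independent groups of n = 170 each: d_min = (z_{α/2} + z_β)·√(2/n).
z-sum = 2.576 + 0.842 = 3.418.
d_min = 3.418 × √(2/170) = 3.418 × 0.1085 = 0.371.

d_min ≈ 0.37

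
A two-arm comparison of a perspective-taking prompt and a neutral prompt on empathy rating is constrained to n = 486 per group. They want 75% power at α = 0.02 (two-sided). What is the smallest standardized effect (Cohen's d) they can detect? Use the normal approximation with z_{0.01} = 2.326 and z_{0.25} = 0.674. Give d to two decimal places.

For two independent groups of n = 486 each: d_min = (z_{α/2} + z_β)·√(2/n).
z-sum = 2.326 + 0.674 = 3.000.
d_min = 3.000 × √(2/486) = 3.000 × 0.0642 = 0.192.

d_min ≈ 0.19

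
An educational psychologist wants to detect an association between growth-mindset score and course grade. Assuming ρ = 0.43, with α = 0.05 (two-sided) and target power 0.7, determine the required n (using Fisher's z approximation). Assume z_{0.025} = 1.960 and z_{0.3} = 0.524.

Fisher's z: C = ½·ln((1+r)/(1−r)) = ½·ln(2.5088) = 0.4599.
n = ((z_{α/2} + z_β)/C)² + 3.
(1.960 + 0.524) / 0.4599 = 2.484 / 0.4599 = 5.401.
n = 5.401² + 3 = 29.17 + 3 = 32.2.
Round up.

n = 33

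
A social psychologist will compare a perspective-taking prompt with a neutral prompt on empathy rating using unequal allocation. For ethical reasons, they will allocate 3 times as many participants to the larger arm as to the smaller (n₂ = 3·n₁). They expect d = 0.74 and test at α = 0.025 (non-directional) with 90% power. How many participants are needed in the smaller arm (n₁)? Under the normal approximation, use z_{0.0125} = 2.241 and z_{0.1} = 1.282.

n₁ = 31

With allocation ratio k = n₂/n₁ = 3, Var(x̄₁−x̄₂) = σ²(1/n₁ + 1/(k·n₁)) = σ²·(k+1)/(k·n₁).
So n₁ = (1 + 1/k)·((z_{α/2} + z_β)/d)² = 1.333 × (3.523/0.74)².
n₁ = 1.333 × 22.67 = 30.2.
Round up: n₁ = 31, giving n₂ = 3 × 31 = 93.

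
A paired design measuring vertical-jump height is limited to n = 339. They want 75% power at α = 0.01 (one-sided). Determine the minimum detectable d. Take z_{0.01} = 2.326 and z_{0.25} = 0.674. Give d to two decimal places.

For a single sample (or paired design) of n = 339: d_min = (z_{α} + z_β)/√n.
z-sum = 2.326 + 0.674 = 3.000.
d_min = 3.000 / √339 = 3.000 / 18.412 = 0.163.

d_min ≈ 0.16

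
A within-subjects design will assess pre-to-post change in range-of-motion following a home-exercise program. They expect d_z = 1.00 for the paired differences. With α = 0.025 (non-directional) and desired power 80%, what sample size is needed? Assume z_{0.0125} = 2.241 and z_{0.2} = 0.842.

For a paired (one-sample on differences) test: n = ((z_{α/2} + z_β) / d)².
z_{α/2} + z_β = 2.241 + 0.842 = 3.083.
n = (3.083 / 1.00)² = 3.083² = 9.50.
Round up.

n = 10 pairs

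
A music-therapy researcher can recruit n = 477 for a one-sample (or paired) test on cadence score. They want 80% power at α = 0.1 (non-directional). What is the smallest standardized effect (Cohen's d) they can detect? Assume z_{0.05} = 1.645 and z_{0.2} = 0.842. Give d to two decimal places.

For a single sample (or paired design) of n = 477: d_min = (z_{α/2} + z_β)/√n.
z-sum = 1.645 + 0.842 = 2.487.
d_min = 2.487 / √477 = 2.487 / 21.840 = 0.114.

d_min ≈ 0.11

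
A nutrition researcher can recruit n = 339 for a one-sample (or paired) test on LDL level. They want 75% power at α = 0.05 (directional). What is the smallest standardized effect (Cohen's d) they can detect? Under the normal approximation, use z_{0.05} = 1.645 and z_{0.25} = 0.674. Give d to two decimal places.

d_min ≈ 0.13

For a single sample (or paired design) of n = 339: d_min = (z_{α} + z_β)/√n.
z-sum = 1.645 + 0.674 = 2.319.
d_min = 2.319 / √339 = 2.319 / 18.412 = 0.126.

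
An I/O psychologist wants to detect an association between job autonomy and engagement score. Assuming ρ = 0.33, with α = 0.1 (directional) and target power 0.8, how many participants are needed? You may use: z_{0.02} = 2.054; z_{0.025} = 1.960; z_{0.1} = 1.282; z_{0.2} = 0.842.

Fisher's z: C = ½·ln((1+r)/(1−r)) = ½·ln(1.9851) = 0.3428.
n = ((z_{α} + z_β)/C)² + 3.
(1.282 + 0.842) / 0.3428 = 2.124 / 0.3428 = 6.196.
n = 6.196² + 3 = 38.39 + 3 = 41.4.
Round up.

n = 42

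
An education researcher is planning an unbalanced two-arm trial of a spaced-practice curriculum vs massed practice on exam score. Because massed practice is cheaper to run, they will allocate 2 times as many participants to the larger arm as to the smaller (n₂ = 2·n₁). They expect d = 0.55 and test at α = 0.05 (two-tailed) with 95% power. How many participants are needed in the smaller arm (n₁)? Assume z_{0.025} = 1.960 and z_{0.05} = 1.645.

n₁ = 65

With allocation ratio k = n₂/n₁ = 2, Var(x̄₁−x̄₂) = σ²(1/n₁ + 1/(k·n₁)) = σ²·(k+1)/(k·n₁).
So n₁ = (1 + 1/k)·((z_{α/2} + z_β)/d)² = 1.500 × (3.605/0.55)².
n₁ = 1.500 × 42.96 = 64.4.
Round up: n₁ = 65, giving n₂ = 2 × 65 = 130.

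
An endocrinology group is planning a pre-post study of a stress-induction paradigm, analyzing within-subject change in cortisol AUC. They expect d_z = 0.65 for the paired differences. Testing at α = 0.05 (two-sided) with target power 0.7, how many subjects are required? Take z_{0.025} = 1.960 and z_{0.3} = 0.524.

n = 15 pairs

For a paired (one-sample on differences) test: n = ((z_{α/2} + z_β) / d)².
z_{α/2} + z_β = 1.960 + 0.524 = 2.484.
n = (2.484 / 0.65)² = 3.822² = 14.60.
Round up.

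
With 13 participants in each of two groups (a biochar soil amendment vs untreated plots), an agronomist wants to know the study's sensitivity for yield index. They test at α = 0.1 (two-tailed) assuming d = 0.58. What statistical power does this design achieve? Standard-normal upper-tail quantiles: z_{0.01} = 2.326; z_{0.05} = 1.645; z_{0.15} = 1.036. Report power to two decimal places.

power ≈ 0.43

For two equal groups, power = Φ(d·√(n/2) − z_{α/2}).
d·√(n/2) = 0.58 × √(13/2) = 0.58 × 2.550 = 1.479.
z_β = 1.479 − 1.645 = -0.166.
Power = Φ(-0.166) = 0.434.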